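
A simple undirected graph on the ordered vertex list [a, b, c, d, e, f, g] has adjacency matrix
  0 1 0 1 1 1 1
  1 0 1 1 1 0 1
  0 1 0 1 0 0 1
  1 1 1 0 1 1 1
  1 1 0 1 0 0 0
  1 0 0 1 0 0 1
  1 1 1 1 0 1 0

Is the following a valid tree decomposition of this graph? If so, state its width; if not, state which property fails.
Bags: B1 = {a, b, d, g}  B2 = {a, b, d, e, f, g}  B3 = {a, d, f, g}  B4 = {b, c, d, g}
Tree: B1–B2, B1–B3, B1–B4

No — bags containing vertex f are not connected in the tree.

A tree decomposition must satisfy three properties: every vertex lies in some bag; for every edge, both endpoints lie together in some bag; and for every vertex, the bags containing it form a connected subtree. Here bags containing vertex f are not connected in the tree, so the decomposition is invalid.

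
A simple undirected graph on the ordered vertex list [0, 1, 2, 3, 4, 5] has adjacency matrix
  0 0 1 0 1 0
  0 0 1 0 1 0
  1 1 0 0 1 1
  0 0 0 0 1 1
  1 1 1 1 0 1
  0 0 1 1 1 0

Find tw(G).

2

A width-2 tree decomposition is:
Bags: B1 = {0, 2, 4}  B2 = {1, 2, 4}  B3 = {2, 4, 5}  B4 = {3, 4, 5}
Tree: B1–B2, B1–B3, B3–B4
Every bag has size at most 3, so the width is 3 − 1 = 2 and tw(G) ≤ 2. On the other hand G contains the 3-clique {0, 2, 4}. A clique must lie in a single bag of any decomposition, so no decomposition can have width below 2. The upper and lower bounds meet at 2, so that is the treewidth.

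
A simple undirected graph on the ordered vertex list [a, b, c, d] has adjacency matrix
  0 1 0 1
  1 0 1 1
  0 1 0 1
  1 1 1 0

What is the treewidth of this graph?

2

A width-2 tree decomposition is:
Bags: B1 = {a, b, d}  B2 = {b, c, d}
Tree: B1–B2
Every bag has size at most 3, so the width is 3 − 1 = 2 and tw(G) ≤ 2. On the other hand G contains the 3-clique {b, c, d}. A clique must lie in a single bag of any decomposition, so no decomposition can have width below 2. Hence tw(G) = 2 exactly.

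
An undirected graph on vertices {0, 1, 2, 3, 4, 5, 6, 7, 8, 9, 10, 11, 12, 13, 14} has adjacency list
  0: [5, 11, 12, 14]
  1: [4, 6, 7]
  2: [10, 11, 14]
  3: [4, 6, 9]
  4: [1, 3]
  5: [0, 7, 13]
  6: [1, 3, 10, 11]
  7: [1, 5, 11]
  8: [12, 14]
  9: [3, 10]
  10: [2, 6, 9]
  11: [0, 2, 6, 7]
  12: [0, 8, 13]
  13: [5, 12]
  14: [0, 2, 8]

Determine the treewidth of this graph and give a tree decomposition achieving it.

Every bag has size at most 4, so the width is 4 − 1 = 3 and tw(G) ≤ 3. For the lower bound: the 4 vertex sets {3,4,9}, {1}, {6}, {2,7,10,11} are disjoint, each induces a connected subgraph, and every pair is joined by at least one edge of G. Contracting each set to a single vertex therefore yields K_{4} as a minor, and since treewidth is minor-monotone, tw(G) ≥ tw(K_{4}) = 3. Combining the bounds, tw(G) = 3.

Treewidth 3.
Bags: B1 = {1, 3, 4, 9}  B2 = {1, 3, 6, 9}  B3 = {1, 6, 9, 10}  B4 = {1, 6, 7, 10}  B5 = {6, 7, 10, 11}  B6 = {2, 7, 10, 11}  B7 = {2, 5, 7, 11}  B8 = {0, 2, 5, 11}  B9 = {0, 2, 5, 14}  B10 = {0, 5, 13, 14}  B11 = {0, 12, 13, 14}  B12 = {8, 12, 13, 14}
Tree: B1–B2, B2–B3, B3–B4, B4–B5, B5–B6, B6–B7, B7–B8, B8–B9, B9–B10, B10–B11, B11–B12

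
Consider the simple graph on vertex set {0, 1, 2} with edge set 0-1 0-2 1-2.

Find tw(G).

2

A width-2 tree decomposition is:
Bags: B1 = {0, 1, 2}
Tree: (single bag)
A single bag containing all 3 vertices is trivially a valid decomposition of width 2. On the other hand G contains the 3-clique {0, 1, 2}. A clique must lie in a single bag of any decomposition, so no decomposition can have width below 2. Therefore the treewidth is 2.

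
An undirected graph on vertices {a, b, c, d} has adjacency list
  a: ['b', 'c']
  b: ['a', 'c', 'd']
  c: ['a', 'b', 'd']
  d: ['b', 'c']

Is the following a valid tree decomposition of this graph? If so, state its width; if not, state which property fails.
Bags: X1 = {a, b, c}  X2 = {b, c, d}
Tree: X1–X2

Yes; width 2.

Vertex coverage: the bags together contain {a, b, c, d}, the full vertex set. Edge coverage: each edge of G has both endpoints in at least one bag. Running intersection: for every vertex, the bags containing it form a connected subtree. All three properties hold, so this is a valid tree decomposition of width max|bag| − 1 = 2, and hence tw(G) ≤ 2.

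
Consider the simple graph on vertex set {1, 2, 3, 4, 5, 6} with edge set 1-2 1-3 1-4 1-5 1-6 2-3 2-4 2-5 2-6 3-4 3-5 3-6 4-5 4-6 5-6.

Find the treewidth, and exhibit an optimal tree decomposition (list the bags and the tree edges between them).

With just one bag of size 6, the width is 6 − 1 = 5, so tw(G) ≤ 5. For the lower bound, the 6 vertices {1, 2, 3, 4, 5, 6} are pairwise adjacent, and any tree decomposition puts a clique entirely inside one bag — forcing width ≥ 5. Therefore the treewidth is 5.

Treewidth 5.
Bags: B1 = {1, 2, 3, 4, 5, 6}
Tree: (single bag)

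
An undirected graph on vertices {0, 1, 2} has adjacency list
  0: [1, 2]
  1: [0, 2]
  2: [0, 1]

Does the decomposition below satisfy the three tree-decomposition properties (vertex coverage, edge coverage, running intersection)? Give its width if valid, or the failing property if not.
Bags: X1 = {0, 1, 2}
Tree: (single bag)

Vertex coverage: the bags together contain {0, 1, 2}, the full vertex set. Edge coverage: each edge of G has both endpoints in at least one bag. Running intersection: for every vertex, the bags containing it form a connected subtree. All three properties hold, so this is a valid tree decomposition of width max|bag| − 1 = 2, and hence tw(G) ≤ 2.

Yes; width 2.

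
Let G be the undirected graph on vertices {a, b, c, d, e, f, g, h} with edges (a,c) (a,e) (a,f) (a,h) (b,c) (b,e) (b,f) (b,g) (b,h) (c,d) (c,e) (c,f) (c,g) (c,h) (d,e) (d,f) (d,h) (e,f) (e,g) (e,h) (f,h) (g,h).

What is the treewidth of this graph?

A width-4 tree decomposition is:
Bags: B1 = {b, c, e, g, h}  B2 = {b, c, e, f, h}  B3 = {c, d, e, f, h}  B4 = {a, c, e, f, h}
Tree: B1–B2, B2–B3, B2–B4
The largest bag has 5 vertices, giving width 4; this decomposition certifies tw(G) ≤ 4. On the other hand G contains the 5-clique {b, c, e, g, h}. A clique must lie in a single bag of any decomposition, so no decomposition can have width below 4. Combining the bounds, tw(G) = 4.

4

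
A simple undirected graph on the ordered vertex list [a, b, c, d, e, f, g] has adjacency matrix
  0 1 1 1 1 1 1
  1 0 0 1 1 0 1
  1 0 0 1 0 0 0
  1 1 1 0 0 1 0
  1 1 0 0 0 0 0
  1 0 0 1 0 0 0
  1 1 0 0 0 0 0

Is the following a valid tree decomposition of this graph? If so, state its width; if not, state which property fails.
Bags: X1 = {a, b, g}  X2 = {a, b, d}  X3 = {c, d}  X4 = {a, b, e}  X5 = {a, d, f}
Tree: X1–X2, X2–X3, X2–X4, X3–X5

No — edge (a,c) lies in no bag.

A tree decomposition must satisfy three properties: every vertex lies in some bag; for every edge, both endpoints lie together in some bag; and for every vertex, the bags containing it form a connected subtree. Here edge (a,c) lies in no bag, so the decomposition is invalid.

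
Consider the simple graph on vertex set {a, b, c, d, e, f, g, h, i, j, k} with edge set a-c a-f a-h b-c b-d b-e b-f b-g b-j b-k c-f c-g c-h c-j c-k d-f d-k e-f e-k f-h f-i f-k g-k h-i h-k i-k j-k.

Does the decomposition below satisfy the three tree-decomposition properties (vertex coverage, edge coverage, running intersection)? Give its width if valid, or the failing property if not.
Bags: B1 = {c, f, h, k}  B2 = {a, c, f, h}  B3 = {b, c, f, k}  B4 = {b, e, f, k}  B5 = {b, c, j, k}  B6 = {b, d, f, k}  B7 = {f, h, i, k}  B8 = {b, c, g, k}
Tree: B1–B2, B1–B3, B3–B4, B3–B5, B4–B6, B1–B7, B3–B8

Checking the three conditions: (i) the bags cover all of {a, b, c, d, e, f, g, h, i, j, k}; (ii) for each edge, some bag contains both endpoints; (iii) the bags containing any fixed vertex form a subtree. All hold, so the decomposition is valid with width 4 − 1 = 3.

Yes; width 3.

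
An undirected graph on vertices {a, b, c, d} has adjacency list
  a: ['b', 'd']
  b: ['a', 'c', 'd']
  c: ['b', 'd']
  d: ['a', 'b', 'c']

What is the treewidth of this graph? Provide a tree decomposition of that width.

Every bag has size at most 3, so the width is 3 − 1 = 2 and tw(G) ≤ 2. Conversely, {b, c, d} is a clique of size 3, and the vertices of any clique must share a bag in every tree decomposition; so some bag has ≥ 3 vertices and tw(G) ≥ 2. Combining the bounds, tw(G) = 2.

Treewidth 2.
One such decomposition:
Bags: B1 = {b, c, d}  B2 = {a, b, d}
Tree: B1–B2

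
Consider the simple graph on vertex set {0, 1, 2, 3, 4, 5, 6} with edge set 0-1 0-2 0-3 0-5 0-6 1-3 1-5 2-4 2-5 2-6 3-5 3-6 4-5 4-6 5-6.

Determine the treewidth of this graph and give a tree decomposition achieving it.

The largest bag has 4 vertices, giving width 3; this decomposition certifies tw(G) ≤ 3. For the lower bound, the 4 vertices {0, 2, 5, 6} are pairwise adjacent, and any tree decomposition puts a clique entirely inside one bag — forcing width ≥ 3. Therefore the treewidth is 3.

Treewidth 3.
One optimal decomposition is:
Bags: B1 = {0, 3, 5, 6}  B2 = {0, 2, 5, 6}  B3 = {2, 4, 5, 6}  B4 = {0, 1, 3, 5}
Tree: B1–B2, B2–B3, B1–B4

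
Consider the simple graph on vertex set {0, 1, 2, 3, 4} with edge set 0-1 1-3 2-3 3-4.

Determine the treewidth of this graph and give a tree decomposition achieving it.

Treewidth 1.
One such decomposition:
Bags: B1 = {0, 1}  B2 = {1, 3}  B3 = {3, 4}  B4 = {2, 3}
Tree: B1–B2, B2–B3, B3–B4

The largest bag has 2 vertices, giving width 1; this decomposition certifies tw(G) ≤ 1. Any graph with an edge has treewidth ≥ 1, and G has the edge 0–1. Therefore the treewidth is 1.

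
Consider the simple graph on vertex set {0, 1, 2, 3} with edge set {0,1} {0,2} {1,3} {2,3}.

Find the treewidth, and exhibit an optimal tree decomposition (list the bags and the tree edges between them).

Treewidth 2.
Bags: B1 = {1, 2, 3}  B2 = {0, 1, 2}
Tree: B1–B2

The largest bag has 3 vertices, giving width 2; this decomposition certifies tw(G) ≤ 2. For the lower bound, G contains the cycle 2–3–1–0–2, so G is not a forest; only forests have treewidth ≤ 1, hence tw(G) ≥ 2. Hence tw(G) = 2 exactly.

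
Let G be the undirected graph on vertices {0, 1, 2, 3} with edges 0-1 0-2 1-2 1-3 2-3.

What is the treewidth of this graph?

2

A width-2 tree decomposition is:
Bags: B1 = {1, 2, 3}  B2 = {0, 1, 2}
Tree: B1–B2
Each bag holds 3 vertices, so the decomposition has width 2, which upper-bounds the treewidth. Conversely, {0, 1, 2} is a clique of size 3, and the vertices of any clique must share a bag in every tree decomposition; so some bag has ≥ 3 vertices and tw(G) ≥ 2. Therefore the treewidth is 2.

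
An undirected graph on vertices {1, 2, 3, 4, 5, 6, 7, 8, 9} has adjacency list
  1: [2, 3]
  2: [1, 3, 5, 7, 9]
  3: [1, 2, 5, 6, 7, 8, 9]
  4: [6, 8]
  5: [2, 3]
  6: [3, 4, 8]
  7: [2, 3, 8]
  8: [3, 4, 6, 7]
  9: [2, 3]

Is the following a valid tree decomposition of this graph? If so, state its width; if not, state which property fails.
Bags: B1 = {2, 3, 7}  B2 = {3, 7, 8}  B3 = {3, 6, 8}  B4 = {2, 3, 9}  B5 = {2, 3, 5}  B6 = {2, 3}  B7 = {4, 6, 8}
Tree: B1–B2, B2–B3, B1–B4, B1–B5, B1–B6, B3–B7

A tree decomposition must satisfy three properties: every vertex lies in some bag; for every edge, both endpoints lie together in some bag; and for every vertex, the bags containing it form a connected subtree. Here vertex 1 appears in no bag, so the decomposition is invalid.

No — vertex 1 appears in no bag.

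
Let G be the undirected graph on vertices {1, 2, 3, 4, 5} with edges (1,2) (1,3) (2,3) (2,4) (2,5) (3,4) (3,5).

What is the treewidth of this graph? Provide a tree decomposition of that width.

Treewidth 2.
Bags: B1 = {1, 2, 3}  B2 = {2, 3, 4}  B3 = {2, 3, 5}
Tree: B1–B2, B1–B3

Every bag has size at most 3, so the width is 3 − 1 = 2 and tw(G) ≤ 2. For the lower bound, the 3 vertices {1, 2, 3} are pairwise adjacent, and any tree decomposition puts a clique entirely inside one bag — forcing width ≥ 2. Hence tw(G) = 2 exactly.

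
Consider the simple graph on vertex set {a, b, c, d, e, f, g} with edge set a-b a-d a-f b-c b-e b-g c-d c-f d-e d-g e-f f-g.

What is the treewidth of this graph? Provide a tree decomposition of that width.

Treewidth 3.
One such decomposition:
Bags: B1 = {b, c, d, f}  B2 = {b, d, e, f}  B3 = {b, d, f, g}  B4 = {a, b, d, f}
Tree: B1–B2, B2–B3, B3–B4

The largest bag has 4 vertices, giving width 3; this decomposition certifies tw(G) ≤ 3. For the lower bound: the 4 vertex sets {c,f}, {d,e}, {b}, {g} are disjoint, each induces a connected subgraph, and every pair is joined by at least one edge of G. Contracting each set to a single vertex therefore yields K_{4} as a minor, and since treewidth is minor-monotone, tw(G) ≥ tw(K_{4}) = 3. Therefore the treewidth is 3.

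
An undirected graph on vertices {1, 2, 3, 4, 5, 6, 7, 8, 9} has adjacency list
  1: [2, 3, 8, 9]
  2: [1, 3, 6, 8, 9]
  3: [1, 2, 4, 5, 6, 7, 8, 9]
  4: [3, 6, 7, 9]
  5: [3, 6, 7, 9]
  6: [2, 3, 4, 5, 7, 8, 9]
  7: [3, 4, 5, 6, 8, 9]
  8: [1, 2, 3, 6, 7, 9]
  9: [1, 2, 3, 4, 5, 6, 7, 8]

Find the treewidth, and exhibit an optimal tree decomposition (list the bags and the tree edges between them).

Treewidth 4.
Bags: B1 = {3, 6, 7, 8, 9}  B2 = {3, 5, 6, 7, 9}  B3 = {2, 3, 6, 8, 9}  B4 = {1, 2, 3, 8, 9}  B5 = {3, 4, 6, 7, 9}
Tree: B1–B2, B1–B3, B3–B4, B2–B5

The largest bag has 5 vertices, giving width 4; this decomposition certifies tw(G) ≤ 4. For the lower bound, the 5 vertices {1, 2, 3, 8, 9} are pairwise adjacent, and any tree decomposition puts a clique entirely inside one bag — forcing width ≥ 4. The upper and lower bounds meet at 4, so that is the treewidth.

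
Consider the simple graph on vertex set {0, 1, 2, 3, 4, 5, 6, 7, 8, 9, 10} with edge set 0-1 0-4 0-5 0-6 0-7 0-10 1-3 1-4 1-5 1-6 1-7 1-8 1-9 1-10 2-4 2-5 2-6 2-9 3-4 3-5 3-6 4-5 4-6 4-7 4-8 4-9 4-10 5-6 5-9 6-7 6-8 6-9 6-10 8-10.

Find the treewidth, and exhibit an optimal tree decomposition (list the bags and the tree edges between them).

The largest bag has 5 vertices, giving width 4; this decomposition certifies tw(G) ≤ 4. On the other hand G contains the 5-clique {0, 1, 4, 6, 10}. A clique must lie in a single bag of any decomposition, so no decomposition can have width below 4. Hence tw(G) = 4 exactly.

Treewidth 4.
One such decomposition:
Bags: B1 = {1, 4, 5, 6, 9}  B2 = {0, 1, 4, 5, 6}  B3 = {0, 1, 4, 6, 10}  B4 = {0, 1, 4, 6, 7}  B5 = {1, 4, 6, 8, 10}  B6 = {1, 3, 4, 5, 6}  B7 = {2, 4, 5, 6, 9}
Tree: B1–B2, B2–B3, B3–B4, B3–B5, B1–B6, B1–B7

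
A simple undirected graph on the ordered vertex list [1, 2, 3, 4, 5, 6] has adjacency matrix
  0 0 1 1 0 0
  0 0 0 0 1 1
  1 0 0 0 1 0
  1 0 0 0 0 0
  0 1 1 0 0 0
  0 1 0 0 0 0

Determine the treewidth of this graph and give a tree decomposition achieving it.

Treewidth 1.
Bags: B1 = {2, 6}  B2 = {2, 5}  B3 = {3, 5}  B4 = {1, 3}  B5 = {1, 4}
Tree: B1–B2, B2–B3, B3–B4, B4–B5

Every bag has size at most 2, so the width is 2 − 1 = 1 and tw(G) ≤ 1. Any graph with an edge has treewidth ≥ 1, and G has the edge 6–2. Combining the bounds, tw(G) = 1.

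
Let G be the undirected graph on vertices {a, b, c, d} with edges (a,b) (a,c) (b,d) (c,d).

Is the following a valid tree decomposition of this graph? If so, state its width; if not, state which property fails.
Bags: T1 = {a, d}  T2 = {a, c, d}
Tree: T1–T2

No — vertex b appears in no bag.

A tree decomposition must satisfy three properties: every vertex lies in some bag; for every edge, both endpoints lie together in some bag; and for every vertex, the bags containing it form a connected subtree. Here vertex b appears in no bag, so the decomposition is invalid.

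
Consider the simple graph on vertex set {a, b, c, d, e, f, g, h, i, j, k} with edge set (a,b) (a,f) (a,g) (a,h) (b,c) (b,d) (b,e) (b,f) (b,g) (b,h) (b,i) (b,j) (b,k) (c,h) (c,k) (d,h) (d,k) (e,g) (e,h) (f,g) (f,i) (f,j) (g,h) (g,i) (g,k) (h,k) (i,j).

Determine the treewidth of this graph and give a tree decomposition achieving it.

The largest bag has 4 vertices, giving width 3; this decomposition certifies tw(G) ≤ 3. Conversely, {b, d, h, k} is a clique of size 4, and the vertices of any clique must share a bag in every tree decomposition; so some bag has ≥ 4 vertices and tw(G) ≥ 3. The upper and lower bounds meet at 3, so that is the treewidth.

Treewidth 3.
Bags: B1 = {b, e, g, h}  B2 = {a, b, g, h}  B3 = {a, b, f, g}  B4 = {b, f, g, i}  B5 = {b, g, h, k}  B6 = {b, c, h, k}  B7 = {b, f, i, j}  B8 = {b, d, h, k}
Tree: B1–B2, B2–B3, B3–B4, B1–B5, B5–B6, B4–B7, B5–B8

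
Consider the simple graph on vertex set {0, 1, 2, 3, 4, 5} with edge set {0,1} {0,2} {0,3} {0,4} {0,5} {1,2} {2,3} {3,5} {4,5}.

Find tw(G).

2

A width-2 tree decomposition is:
Bags: B1 = {0, 4, 5}  B2 = {0, 3, 5}  B3 = {0, 2, 3}  B4 = {0, 1, 2}
Tree: B1–B2, B2–B3, B3–B4
The largest bag has 3 vertices, giving width 2; this decomposition certifies tw(G) ≤ 2. On the other hand G contains the 3-clique {0, 1, 2}. A clique must lie in a single bag of any decomposition, so no decomposition can have width below 2. Hence tw(G) = 2 exactly.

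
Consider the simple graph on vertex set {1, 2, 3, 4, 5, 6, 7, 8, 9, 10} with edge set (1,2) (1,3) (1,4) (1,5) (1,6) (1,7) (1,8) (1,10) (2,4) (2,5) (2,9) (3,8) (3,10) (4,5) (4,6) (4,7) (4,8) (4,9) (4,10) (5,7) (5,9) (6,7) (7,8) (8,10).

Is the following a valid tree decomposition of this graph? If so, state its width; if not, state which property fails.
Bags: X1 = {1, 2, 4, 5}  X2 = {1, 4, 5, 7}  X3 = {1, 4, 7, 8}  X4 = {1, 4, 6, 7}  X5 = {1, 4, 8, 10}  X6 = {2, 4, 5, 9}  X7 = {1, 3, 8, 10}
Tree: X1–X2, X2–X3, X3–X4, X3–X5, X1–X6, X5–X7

Vertex coverage: the bags together contain {1, 2, 3, 4, 5, 6, 7, 8, 9, 10}, the full vertex set. Edge coverage: each edge of G has both endpoints in at least one bag. Running intersection: for every vertex, the bags containing it form a connected subtree. All three properties hold, so this is a valid tree decomposition of width max|bag| − 1 = 3, and hence tw(G) ≤ 3.

Yes; width 3.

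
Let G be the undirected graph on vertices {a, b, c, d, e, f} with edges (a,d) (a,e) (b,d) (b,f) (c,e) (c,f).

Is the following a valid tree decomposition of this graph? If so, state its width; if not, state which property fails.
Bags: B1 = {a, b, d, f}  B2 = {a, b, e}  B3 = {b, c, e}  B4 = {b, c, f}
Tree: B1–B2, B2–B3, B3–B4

A tree decomposition must satisfy three properties: every vertex lies in some bag; for every edge, both endpoints lie together in some bag; and for every vertex, the bags containing it form a connected subtree. Here bags containing vertex f are not connected in the tree, so the decomposition is invalid.

No — bags containing vertex f are not connected in the tree.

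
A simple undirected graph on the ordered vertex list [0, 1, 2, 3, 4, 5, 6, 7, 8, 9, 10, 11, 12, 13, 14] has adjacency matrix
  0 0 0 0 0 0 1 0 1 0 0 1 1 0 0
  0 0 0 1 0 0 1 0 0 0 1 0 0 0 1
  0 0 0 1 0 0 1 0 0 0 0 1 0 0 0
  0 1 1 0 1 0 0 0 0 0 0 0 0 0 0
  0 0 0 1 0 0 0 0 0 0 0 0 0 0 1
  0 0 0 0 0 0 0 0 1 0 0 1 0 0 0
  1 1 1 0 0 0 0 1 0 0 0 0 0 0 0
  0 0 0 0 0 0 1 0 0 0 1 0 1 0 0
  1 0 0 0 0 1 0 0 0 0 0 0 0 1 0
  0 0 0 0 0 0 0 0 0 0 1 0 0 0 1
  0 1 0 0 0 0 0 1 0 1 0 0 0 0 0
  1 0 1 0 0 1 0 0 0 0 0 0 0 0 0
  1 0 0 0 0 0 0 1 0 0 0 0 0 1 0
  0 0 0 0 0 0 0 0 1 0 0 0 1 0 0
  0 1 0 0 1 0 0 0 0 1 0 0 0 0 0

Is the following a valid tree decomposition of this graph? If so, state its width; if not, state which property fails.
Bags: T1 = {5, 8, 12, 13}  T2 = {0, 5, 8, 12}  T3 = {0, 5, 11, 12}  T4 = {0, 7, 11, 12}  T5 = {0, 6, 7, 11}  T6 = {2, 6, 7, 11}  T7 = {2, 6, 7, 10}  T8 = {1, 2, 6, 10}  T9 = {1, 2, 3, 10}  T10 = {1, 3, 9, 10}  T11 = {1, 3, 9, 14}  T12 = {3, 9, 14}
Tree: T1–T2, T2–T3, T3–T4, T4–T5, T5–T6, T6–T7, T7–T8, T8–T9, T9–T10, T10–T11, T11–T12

No — vertex 4 appears in no bag.

A tree decomposition must satisfy three properties: every vertex lies in some bag; for every edge, both endpoints lie together in some bag; and for every vertex, the bags containing it form a connected subtree. Here vertex 4 appears in no bag, so the decomposition is invalid.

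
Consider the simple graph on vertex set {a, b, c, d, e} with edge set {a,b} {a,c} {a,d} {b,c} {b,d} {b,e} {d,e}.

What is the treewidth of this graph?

2

A width-2 tree decomposition is:
Bags: B1 = {a, b, d}  B2 = {a, b, c}  B3 = {b, d, e}
Tree: B1–B2, B1–B3
Each bag holds 3 vertices, so the decomposition has width 2, which upper-bounds the treewidth. On the other hand G contains the 3-clique {b, d, e}. A clique must lie in a single bag of any decomposition, so no decomposition can have width below 2. Combining the bounds, tw(G) = 2.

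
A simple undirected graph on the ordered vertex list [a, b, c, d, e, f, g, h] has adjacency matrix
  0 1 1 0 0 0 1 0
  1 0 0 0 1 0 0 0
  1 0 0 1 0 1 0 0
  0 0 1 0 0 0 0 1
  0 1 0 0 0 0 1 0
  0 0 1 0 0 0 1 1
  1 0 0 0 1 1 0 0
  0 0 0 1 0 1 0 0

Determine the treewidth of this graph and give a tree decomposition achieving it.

The largest bag has 3 vertices, giving width 2; this decomposition certifies tw(G) ≤ 2. For the lower bound, G contains the cycle d–h–f–c–d, so G is not a forest; only forests have treewidth ≤ 1, hence tw(G) ≥ 2. Hence tw(G) = 2 exactly.

Treewidth 2.
One such decomposition:
Bags: B1 = {c, d, h}  B2 = {c, f, h}  B3 = {a, c, f}  B4 = {a, f, g}  B5 = {a, b, g}  B6 = {b, e, g}
Tree: B1–B2, B2–B3, B3–B4, B4–B5, B5–B6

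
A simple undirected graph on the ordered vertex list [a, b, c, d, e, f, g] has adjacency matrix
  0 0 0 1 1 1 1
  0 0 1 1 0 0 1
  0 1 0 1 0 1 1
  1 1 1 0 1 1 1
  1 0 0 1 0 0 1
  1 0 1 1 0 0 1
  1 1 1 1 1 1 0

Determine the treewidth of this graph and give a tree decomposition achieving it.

Every bag has size at most 4, so the width is 4 − 1 = 3 and tw(G) ≤ 3. Conversely, {a, d, e, g} is a clique of size 4, and the vertices of any clique must share a bag in every tree decomposition; so some bag has ≥ 4 vertices and tw(G) ≥ 3. Therefore the treewidth is 3.

Treewidth 3.
Bags: B1 = {c, d, f, g}  B2 = {b, c, d, g}  B3 = {a, d, f, g}  B4 = {a, d, e, g}
Tree: B1–B2, B1–B3, B3–B4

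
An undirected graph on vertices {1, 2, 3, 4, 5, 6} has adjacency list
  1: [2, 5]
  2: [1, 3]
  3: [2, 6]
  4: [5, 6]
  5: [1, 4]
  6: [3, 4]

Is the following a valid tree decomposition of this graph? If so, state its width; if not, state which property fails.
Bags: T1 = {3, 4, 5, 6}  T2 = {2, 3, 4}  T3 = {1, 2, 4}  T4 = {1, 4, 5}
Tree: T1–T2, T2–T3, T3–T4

No — bags containing vertex 5 are not connected in the tree.

A tree decomposition must satisfy three properties: every vertex lies in some bag; for every edge, both endpoints lie together in some bag; and for every vertex, the bags containing it form a connected subtree. Here bags containing vertex 5 are not connected in the tree, so the decomposition is invalid.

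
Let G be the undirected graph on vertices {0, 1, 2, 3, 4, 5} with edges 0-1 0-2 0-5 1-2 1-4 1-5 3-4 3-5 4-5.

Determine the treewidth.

A width-2 tree decomposition is:
Bags: B1 = {0, 1, 5}  B2 = {0, 1, 2}  B3 = {1, 4, 5}  B4 = {3, 4, 5}
Tree: B1–B2, B1–B3, B3–B4
Each bag holds 3 vertices, so the decomposition has width 2, which upper-bounds the treewidth. Conversely, {0, 1, 2} is a clique of size 3, and the vertices of any clique must share a bag in every tree decomposition; so some bag has ≥ 3 vertices and tw(G) ≥ 2. Hence tw(G) = 2 exactly.

2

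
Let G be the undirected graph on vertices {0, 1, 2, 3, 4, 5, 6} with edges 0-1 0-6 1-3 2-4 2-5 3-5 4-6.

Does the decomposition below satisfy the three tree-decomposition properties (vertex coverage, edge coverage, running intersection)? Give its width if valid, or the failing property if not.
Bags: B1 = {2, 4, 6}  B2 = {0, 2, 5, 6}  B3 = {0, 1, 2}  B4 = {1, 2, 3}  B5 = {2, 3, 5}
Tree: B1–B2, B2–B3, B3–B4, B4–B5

No — bags containing vertex 5 are not connected in the tree.

A tree decomposition must satisfy three properties: every vertex lies in some bag; for every edge, both endpoints lie together in some bag; and for every vertex, the bags containing it form a connected subtree. Here bags containing vertex 5 are not connected in the tree, so the decomposition is invalid.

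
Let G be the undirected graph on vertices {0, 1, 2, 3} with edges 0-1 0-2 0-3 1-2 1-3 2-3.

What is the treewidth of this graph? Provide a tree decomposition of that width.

A single bag containing all 4 vertices is trivially a valid decomposition of width 3. For the lower bound, the 4 vertices {0, 1, 2, 3} are pairwise adjacent, and any tree decomposition puts a clique entirely inside one bag — forcing width ≥ 3. Hence tw(G) = 3 exactly.

Treewidth 3.
One such decomposition:
Bags: B1 = {0, 1, 2, 3}
Tree: (single bag)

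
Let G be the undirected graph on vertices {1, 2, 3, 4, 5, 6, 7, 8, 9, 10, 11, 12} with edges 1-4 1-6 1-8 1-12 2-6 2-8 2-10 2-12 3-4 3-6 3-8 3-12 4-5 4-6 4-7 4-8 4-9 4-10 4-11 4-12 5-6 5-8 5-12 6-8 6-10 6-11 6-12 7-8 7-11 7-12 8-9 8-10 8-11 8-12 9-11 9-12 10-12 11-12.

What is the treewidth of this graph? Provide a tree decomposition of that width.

Treewidth 4.
Bags: B1 = {4, 6, 8, 11, 12}  B2 = {4, 6, 8, 10, 12}  B3 = {4, 8, 9, 11, 12}  B4 = {1, 4, 6, 8, 12}  B5 = {3, 4, 6, 8, 12}  B6 = {4, 5, 6, 8, 12}  B7 = {4, 7, 8, 11, 12}  B8 = {2, 6, 8, 10, 12}
Tree: B1–B2, B1–B3, B1–B4, B4–B5, B4–B6, B1–B7, B2–B8

Each bag holds 5 vertices, so the decomposition has width 4, which upper-bounds the treewidth. On the other hand G contains the 5-clique {2, 6, 8, 10, 12}. A clique must lie in a single bag of any decomposition, so no decomposition can have width below 4. The upper and lower bounds meet at 4, so that is the treewidth.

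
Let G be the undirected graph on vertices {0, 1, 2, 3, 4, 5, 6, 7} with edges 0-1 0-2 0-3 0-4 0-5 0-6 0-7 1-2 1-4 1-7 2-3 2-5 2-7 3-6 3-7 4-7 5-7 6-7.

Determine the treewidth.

3

A width-3 tree decomposition is:
Bags: B1 = {0, 3, 6, 7}  B2 = {0, 2, 3, 7}  B3 = {0, 1, 2, 7}  B4 = {0, 1, 4, 7}  B5 = {0, 2, 5, 7}
Tree: B1–B2, B2–B3, B3–B4, B3–B5
The largest bag has 4 vertices, giving width 3; this decomposition certifies tw(G) ≤ 3. On the other hand G contains the 4-clique {0, 1, 2, 7}. A clique must lie in a single bag of any decomposition, so no decomposition can have width below 3. Therefore the treewidth is 3.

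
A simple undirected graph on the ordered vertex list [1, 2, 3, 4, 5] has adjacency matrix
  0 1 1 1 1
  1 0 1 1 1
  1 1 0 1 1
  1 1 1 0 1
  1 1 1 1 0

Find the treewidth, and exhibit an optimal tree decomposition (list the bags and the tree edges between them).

A single bag containing all 5 vertices is trivially a valid decomposition of width 4. Conversely, {1, 2, 3, 4, 5} is a clique of size 5, and the vertices of any clique must share a bag in every tree decomposition; so some bag has ≥ 5 vertices and tw(G) ≥ 4. Hence tw(G) = 4 exactly.

Treewidth 4.
One optimal decomposition is:
Bags: B1 = {1, 2, 3, 4, 5}
Tree: (single bag)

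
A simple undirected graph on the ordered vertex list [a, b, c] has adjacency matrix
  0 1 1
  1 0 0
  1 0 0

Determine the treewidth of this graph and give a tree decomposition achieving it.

Every bag has size at most 2, so the width is 2 − 1 = 1 and tw(G) ≤ 1. Since G has at least one edge (e.g. a–b), it is not an edgeless graph, so tw(G) ≥ 1. Hence tw(G) = 1 exactly.

Treewidth 1.
One optimal decomposition is:
Bags: B1 = {a, b}  B2 = {a, c}
Tree: B1–B2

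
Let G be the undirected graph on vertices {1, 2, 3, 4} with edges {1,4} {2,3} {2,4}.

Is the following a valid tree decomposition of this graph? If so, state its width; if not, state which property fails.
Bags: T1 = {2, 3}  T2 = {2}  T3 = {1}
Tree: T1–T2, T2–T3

No — vertex 4 appears in no bag.

A tree decomposition must satisfy three properties: every vertex lies in some bag; for every edge, both endpoints lie together in some bag; and for every vertex, the bags containing it form a connected subtree. Here vertex 4 appears in no bag, so the decomposition is invalid.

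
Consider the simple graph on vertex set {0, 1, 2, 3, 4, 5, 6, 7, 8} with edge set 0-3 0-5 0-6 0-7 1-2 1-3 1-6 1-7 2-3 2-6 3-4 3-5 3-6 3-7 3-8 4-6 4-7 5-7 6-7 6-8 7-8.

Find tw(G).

3

A width-3 tree decomposition is:
Bags: B1 = {1, 3, 6, 7}  B2 = {3, 6, 7, 8}  B3 = {1, 2, 3, 6}  B4 = {0, 3, 6, 7}  B5 = {3, 4, 6, 7}  B6 = {0, 3, 5, 7}
Tree: B1–B2, B1–B3, B2–B4, B1–B5, B4–B6
The largest bag has 4 vertices, giving width 3; this decomposition certifies tw(G) ≤ 3. On the other hand G contains the 4-clique {0, 3, 5, 7}. A clique must lie in a single bag of any decomposition, so no decomposition can have width below 3. The upper and lower bounds meet at 3, so that is the treewidth.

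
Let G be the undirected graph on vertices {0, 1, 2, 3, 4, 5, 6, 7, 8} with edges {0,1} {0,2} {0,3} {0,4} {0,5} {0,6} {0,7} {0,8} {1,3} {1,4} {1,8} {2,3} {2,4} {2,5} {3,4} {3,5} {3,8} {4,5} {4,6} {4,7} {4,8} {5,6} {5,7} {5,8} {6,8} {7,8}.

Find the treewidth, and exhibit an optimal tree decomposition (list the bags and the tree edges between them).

Treewidth 4.
One such decomposition:
Bags: B1 = {0, 2, 3, 4, 5}  B2 = {0, 3, 4, 5, 8}  B3 = {0, 4, 5, 7, 8}  B4 = {0, 1, 3, 4, 8}  B5 = {0, 4, 5, 6, 8}
Tree: B1–B2, B2–B3, B2–B4, B2–B5

Every bag has size at most 5, so the width is 5 − 1 = 4 and tw(G) ≤ 4. Conversely, {0, 1, 3, 4, 8} is a clique of size 5, and the vertices of any clique must share a bag in every tree decomposition; so some bag has ≥ 5 vertices and tw(G) ≥ 4. Therefore the treewidth is 4.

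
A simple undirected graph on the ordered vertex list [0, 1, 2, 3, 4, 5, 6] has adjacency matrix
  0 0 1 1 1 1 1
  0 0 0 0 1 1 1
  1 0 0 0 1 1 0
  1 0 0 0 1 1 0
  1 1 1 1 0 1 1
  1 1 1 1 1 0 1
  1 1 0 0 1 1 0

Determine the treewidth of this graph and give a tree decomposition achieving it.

Every bag has size at most 4, so the width is 4 − 1 = 3 and tw(G) ≤ 3. Conversely, {0, 2, 4, 5} is a clique of size 4, and the vertices of any clique must share a bag in every tree decomposition; so some bag has ≥ 4 vertices and tw(G) ≥ 3. Therefore the treewidth is 3.

Treewidth 3.
One such decomposition:
Bags: B1 = {0, 3, 4, 5}  B2 = {0, 2, 4, 5}  B3 = {0, 4, 5, 6}  B4 = {1, 4, 5, 6}
Tree: B1–B2, B2–B3, B3–B4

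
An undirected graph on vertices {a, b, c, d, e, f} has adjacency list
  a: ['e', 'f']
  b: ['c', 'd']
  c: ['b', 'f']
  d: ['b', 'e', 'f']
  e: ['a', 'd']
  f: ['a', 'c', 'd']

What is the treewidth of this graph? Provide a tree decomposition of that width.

Treewidth 2.
One optimal decomposition is:
Bags: B1 = {b, c, d}  B2 = {c, d, f}  B3 = {d, e, f}  B4 = {a, e, f}
Tree: B1–B2, B2–B3, B3–B4

The largest bag has 3 vertices, giving width 2; this decomposition certifies tw(G) ≤ 2. The edges b–c–f–d–b form a cycle, so G is not a tree and its treewidth is at least 2. Hence tw(G) = 2 exactly.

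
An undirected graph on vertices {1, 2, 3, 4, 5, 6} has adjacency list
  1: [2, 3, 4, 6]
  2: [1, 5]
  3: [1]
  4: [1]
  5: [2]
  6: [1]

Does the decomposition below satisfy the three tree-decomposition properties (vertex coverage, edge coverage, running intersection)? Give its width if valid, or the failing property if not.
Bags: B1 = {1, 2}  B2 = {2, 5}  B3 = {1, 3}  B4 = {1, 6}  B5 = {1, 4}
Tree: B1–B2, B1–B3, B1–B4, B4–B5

Yes; width 1.

Checking the three conditions: (i) the bags cover all of {1, 2, 3, 4, 5, 6}; (ii) for each edge, some bag contains both endpoints; (iii) the bags containing any fixed vertex form a subtree. All hold, so the decomposition is valid with width 2 − 1 = 1.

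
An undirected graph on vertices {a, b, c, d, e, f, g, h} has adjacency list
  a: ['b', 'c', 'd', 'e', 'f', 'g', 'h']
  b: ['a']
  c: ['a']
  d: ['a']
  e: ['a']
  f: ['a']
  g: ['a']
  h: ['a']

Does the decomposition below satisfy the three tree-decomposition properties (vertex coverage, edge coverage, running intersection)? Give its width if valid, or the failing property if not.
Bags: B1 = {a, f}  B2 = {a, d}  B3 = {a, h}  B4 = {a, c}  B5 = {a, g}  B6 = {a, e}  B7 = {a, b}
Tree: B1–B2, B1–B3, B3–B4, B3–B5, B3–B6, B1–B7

Every vertex of G appears in some bag (union = {a, b, c, d, e, f, g, h}); every edge is covered by a bag; and for each vertex v the set of bags containing v is connected in the bag tree. The decomposition is therefore valid. The largest bag has 2 vertices, so the width is 1.

Yes; width 1.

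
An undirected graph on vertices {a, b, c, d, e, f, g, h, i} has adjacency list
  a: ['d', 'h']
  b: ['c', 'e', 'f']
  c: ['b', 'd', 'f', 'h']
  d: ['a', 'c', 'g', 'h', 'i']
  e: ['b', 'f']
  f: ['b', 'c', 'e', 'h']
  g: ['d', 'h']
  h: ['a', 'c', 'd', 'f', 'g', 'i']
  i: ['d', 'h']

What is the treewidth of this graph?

A width-2 tree decomposition is:
Bags: B1 = {c, d, h}  B2 = {d, g, h}  B3 = {d, h, i}  B4 = {c, f, h}  B5 = {a, d, h}  B6 = {b, c, f}  B7 = {b, e, f}
Tree: B1–B2, B2–B3, B1–B4, B3–B5, B4–B6, B6–B7
Each bag holds 3 vertices, so the decomposition has width 2, which upper-bounds the treewidth. For the lower bound, the 3 vertices {b, e, f} are pairwise adjacent, and any tree decomposition puts a clique entirely inside one bag — forcing width ≥ 2. Hence tw(G) = 2 exactly.

2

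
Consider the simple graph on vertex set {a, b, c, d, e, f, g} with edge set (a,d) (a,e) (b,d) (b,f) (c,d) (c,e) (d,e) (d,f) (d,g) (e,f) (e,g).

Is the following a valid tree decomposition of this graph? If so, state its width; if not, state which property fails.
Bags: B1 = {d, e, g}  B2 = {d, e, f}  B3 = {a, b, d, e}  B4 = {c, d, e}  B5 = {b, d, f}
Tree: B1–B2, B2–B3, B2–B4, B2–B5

A tree decomposition must satisfy three properties: every vertex lies in some bag; for every edge, both endpoints lie together in some bag; and for every vertex, the bags containing it form a connected subtree. Here bags containing vertex b are not connected in the tree, so the decomposition is invalid.

No — bags containing vertex b are not connected in the tree.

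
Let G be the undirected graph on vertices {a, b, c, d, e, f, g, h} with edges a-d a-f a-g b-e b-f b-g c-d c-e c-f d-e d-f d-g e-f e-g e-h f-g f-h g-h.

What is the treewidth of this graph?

A width-3 tree decomposition is:
Bags: B1 = {b, e, f, g}  B2 = {d, e, f, g}  B3 = {a, d, f, g}  B4 = {e, f, g, h}  B5 = {c, d, e, f}
Tree: B1–B2, B2–B3, B2–B4, B2–B5
The largest bag has 4 vertices, giving width 3; this decomposition certifies tw(G) ≤ 3. Conversely, {d, e, f, g} is a clique of size 4, and the vertices of any clique must share a bag in every tree decomposition; so some bag has ≥ 4 vertices and tw(G) ≥ 3. Combining the bounds, tw(G) = 3.

3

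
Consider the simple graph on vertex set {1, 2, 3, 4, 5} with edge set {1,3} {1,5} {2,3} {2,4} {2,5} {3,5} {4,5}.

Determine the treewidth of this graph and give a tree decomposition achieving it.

Treewidth 2.
One such decomposition:
Bags: B1 = {2, 3, 5}  B2 = {1, 3, 5}  B3 = {2, 4, 5}
Tree: B1–B2, B1–B3

Every bag has size at most 3, so the width is 3 − 1 = 2 and tw(G) ≤ 2. Conversely, {1, 3, 5} is a clique of size 3, and the vertices of any clique must share a bag in every tree decomposition; so some bag has ≥ 3 vertices and tw(G) ≥ 2. Hence tw(G) = 2 exactly.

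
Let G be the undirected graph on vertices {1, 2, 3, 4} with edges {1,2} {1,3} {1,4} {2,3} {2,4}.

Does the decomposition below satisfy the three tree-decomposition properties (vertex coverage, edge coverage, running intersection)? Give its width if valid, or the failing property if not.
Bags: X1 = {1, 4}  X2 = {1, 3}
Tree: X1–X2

A tree decomposition must satisfy three properties: every vertex lies in some bag; for every edge, both endpoints lie together in some bag; and for every vertex, the bags containing it form a connected subtree. Here vertex 2 appears in no bag, so the decomposition is invalid.

No — vertex 2 appears in no bag.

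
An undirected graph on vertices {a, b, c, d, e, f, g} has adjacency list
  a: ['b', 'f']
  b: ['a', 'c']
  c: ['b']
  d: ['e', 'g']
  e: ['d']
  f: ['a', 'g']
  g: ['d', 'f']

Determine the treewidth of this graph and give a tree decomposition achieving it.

Treewidth 1.
One optimal decomposition is:
Bags: B1 = {d, e}  B2 = {d, g}  B3 = {f, g}  B4 = {a, f}  B5 = {a, b}  B6 = {b, c}
Tree: B1–B2, B2–B3, B3–B4, B4–B5, B5–B6

Every bag has size at most 2, so the width is 2 − 1 = 1 and tw(G) ≤ 1. Any graph with an edge has treewidth ≥ 1, and G has the edge e–d. Combining the bounds, tw(G) = 1.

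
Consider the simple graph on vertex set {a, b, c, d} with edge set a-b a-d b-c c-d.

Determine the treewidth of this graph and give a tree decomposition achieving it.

Treewidth 2.
One optimal decomposition is:
Bags: B1 = {a, c, d}  B2 = {a, b, c}
Tree: B1–B2

Every bag has size at most 3, so the width is 3 − 1 = 2 and tw(G) ≤ 2. For the lower bound, G contains the cycle c–d–a–b–c, so G is not a forest; only forests have treewidth ≤ 1, hence tw(G) ≥ 2. Hence tw(G) = 2 exactly.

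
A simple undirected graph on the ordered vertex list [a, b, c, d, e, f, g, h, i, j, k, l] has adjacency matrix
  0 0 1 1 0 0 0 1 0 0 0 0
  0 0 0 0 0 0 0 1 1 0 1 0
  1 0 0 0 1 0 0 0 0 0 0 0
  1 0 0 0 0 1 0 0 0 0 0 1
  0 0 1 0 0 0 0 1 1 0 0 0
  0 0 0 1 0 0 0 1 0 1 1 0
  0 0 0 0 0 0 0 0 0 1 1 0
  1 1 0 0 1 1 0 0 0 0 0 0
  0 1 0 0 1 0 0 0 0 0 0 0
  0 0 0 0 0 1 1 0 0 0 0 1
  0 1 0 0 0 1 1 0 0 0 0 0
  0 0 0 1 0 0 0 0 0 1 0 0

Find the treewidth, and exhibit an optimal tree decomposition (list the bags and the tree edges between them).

Every bag has size at most 4, so the width is 4 − 1 = 3 and tw(G) ≤ 3. For the lower bound: the 4 vertex sets {c,e,i}, {a}, {h}, {b,d,f,k} are disjoint, each induces a connected subgraph, and every pair is joined by at least one edge of G. Contracting each set to a single vertex therefore yields K_{4} as a minor, and since treewidth is minor-monotone, tw(G) ≥ tw(K_{4}) = 3. Hence tw(G) = 3 exactly.

Treewidth 3.
Bags: B1 = {a, c, e, i}  B2 = {a, e, h, i}  B3 = {a, b, h, i}  B4 = {a, b, d, h}  B5 = {b, d, f, h}  B6 = {b, d, f, k}  B7 = {d, f, k, l}  B8 = {f, j, k, l}  B9 = {g, j, k, l}
Tree: B1–B2, B2–B3, B3–B4, B4–B5, B5–B6, B6–B7, B7–B8, B8–B9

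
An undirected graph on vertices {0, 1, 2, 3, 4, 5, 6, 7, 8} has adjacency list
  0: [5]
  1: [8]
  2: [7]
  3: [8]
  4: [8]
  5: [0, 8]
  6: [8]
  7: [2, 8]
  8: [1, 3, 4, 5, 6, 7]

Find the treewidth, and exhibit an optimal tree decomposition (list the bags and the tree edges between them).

Treewidth 1.
One optimal decomposition is:
Bags: B1 = {5, 8}  B2 = {0, 5}  B3 = {4, 8}  B4 = {7, 8}  B5 = {2, 7}  B6 = {3, 8}  B7 = {1, 8}  B8 = {6, 8}
Tree: B1–B2, B1–B3, B3–B4, B4–B5, B3–B6, B6–B7, B7–B8

Each bag holds 2 vertices, so the decomposition has width 1, which upper-bounds the treewidth. Any graph with an edge has treewidth ≥ 1, and G has the edge 5–8. Combining the bounds, tw(G) = 1.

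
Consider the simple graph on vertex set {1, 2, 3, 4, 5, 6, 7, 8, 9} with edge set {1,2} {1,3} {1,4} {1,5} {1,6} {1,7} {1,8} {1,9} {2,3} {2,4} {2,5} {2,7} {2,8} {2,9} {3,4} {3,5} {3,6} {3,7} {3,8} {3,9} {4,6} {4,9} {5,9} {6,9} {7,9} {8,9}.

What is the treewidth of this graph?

4

A width-4 tree decomposition is:
Bags: B1 = {1, 2, 3, 5, 9}  B2 = {1, 2, 3, 4, 9}  B3 = {1, 2, 3, 7, 9}  B4 = {1, 3, 4, 6, 9}  B5 = {1, 2, 3, 8, 9}
Tree: B1–B2, B1–B3, B2–B4, B1–B5
Each bag holds 5 vertices, so the decomposition has width 4, which upper-bounds the treewidth. For the lower bound, the 5 vertices {1, 2, 3, 8, 9} are pairwise adjacent, and any tree decomposition puts a clique entirely inside one bag — forcing width ≥ 4. Combining the bounds, tw(G) = 4.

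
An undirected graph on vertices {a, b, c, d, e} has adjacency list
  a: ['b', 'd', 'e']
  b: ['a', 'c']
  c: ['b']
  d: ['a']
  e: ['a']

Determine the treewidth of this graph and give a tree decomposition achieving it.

Treewidth 1.
One optimal decomposition is:
Bags: B1 = {a, b}  B2 = {b, c}  B3 = {a, e}  B4 = {a, d}
Tree: B1–B2, B1–B3, B1–B4

Every bag has size at most 2, so the width is 2 − 1 = 1 and tw(G) ≤ 1. G has an edge, so its treewidth is at least 1. Therefore the treewidth is 1.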